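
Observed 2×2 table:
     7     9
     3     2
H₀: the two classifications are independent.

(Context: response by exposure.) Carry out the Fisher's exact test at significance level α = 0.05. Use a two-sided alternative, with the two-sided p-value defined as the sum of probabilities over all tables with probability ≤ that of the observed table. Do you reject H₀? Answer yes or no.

Margins: r₁=16, r₂=5, c₁=10, c₂=11, n=21
p_obs = C(16,7)·C(5,3)/C(21,10); sum pmf over tables with pmf ≤ p_obs
p-value (two-sided) = 0.63512
At α=0.05: p ≥ α → fail to reject H₀

reject H₀: no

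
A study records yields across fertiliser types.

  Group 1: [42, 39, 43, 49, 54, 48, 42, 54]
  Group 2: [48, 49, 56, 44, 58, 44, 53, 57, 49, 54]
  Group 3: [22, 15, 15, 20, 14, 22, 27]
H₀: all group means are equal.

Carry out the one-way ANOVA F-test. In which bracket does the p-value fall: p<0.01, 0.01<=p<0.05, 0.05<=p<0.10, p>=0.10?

p-value bracket: p<0.01

Group means [46.38, 51.20, 19.29], grand mean 40.720
SSB = Σnᵢ(x̄ᵢ−x̄)² = 4570.136; SSW = ΣΣ(x−x̄ᵢ)² = 606.904
MSB = 4570.136/2 = 2285.0682; MSW = 606.904/22 = 27.5865
F = MSB/MSW = 82.8328
df = (2, 22)
p-value (upper-tail) = 0.00000
→ bracket: p<0.01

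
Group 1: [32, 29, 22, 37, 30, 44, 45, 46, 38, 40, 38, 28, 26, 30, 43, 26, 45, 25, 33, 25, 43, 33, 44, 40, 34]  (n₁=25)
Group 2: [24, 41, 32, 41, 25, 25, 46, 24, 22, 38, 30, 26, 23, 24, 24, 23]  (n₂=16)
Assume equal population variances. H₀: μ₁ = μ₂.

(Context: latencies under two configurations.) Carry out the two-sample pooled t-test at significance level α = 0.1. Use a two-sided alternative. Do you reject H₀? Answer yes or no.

x̄₁=35.040, s₁=7.547, n₁=25
x̄₂=29.250, s₂=7.870, n₂=16
s_p² = [24·7.547² + 15·7.870²]/39 = 58.8708
SE = √(s_p²·(1/25+1/16)) = 2.4565
t = (35.040−29.250)/2.4565 = 2.3570
df = 39
p-value (two-sided) = 0.02354
At α=0.1: p < α → reject H₀

reject H₀: yes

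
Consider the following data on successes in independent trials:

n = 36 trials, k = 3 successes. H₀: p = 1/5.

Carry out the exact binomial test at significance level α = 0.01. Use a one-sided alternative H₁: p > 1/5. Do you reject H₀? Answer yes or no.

Exact binomial: n=36, k=3, p₀=1/5=0.2000
P(X≥3) from Σ C(n,i)·p₀^i·(1−p₀)^(n−i)
p-value (one-sided, H₁ greater) = 0.98398
At α=0.01: p ≥ α → fail to reject H₀

reject H₀: no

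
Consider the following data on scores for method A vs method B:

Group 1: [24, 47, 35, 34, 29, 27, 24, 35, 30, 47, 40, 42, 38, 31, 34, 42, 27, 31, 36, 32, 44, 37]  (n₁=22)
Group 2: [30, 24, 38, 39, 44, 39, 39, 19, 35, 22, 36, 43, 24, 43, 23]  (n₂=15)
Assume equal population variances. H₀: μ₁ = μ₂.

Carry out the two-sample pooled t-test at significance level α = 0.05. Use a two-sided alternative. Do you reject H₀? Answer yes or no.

reject H₀: no

x̄₁=34.818, s₁=6.829, n₁=22
x̄₂=33.200, s₂=8.678, n₂=15
s_p² = [21·6.829² + 14·8.678²]/35 = 58.1049
SE = √(s_p²·(1/22+1/15)) = 2.5524
t = (34.818−33.200)/2.5524 = 0.6340
df = 35
p-value (two-sided) = 0.53021
At α=0.05: p ≥ α → fail to reject H₀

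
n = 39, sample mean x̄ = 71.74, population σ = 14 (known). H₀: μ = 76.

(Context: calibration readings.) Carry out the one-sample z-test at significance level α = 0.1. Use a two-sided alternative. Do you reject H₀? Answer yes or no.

reject H₀: yes

SE = σ/√n = 14/√39 = 2.2418
z = (x̄−μ₀)/SE = (71.74−76)/2.2418 = -1.9003
p-value (two-sided) = 0.05740
At α=0.1: p < α → reject H₀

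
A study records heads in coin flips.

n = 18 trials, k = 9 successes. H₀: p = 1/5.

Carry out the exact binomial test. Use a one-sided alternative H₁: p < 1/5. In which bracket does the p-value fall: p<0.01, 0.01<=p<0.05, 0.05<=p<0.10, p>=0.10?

Exact binomial: n=18, k=9, p₀=1/5=0.2000
P(X≤9) from Σ C(n,i)·p₀^i·(1−p₀)^(n−i)
p-value (one-sided, H₁ less) = 0.99909
→ bracket: p>=0.10

p-value bracket: p>=0.10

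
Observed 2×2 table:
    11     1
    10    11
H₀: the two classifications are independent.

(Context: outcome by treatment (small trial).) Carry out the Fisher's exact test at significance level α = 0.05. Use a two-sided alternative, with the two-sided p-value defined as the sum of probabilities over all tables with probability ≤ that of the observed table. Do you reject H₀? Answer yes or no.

Margins: r₁=12, r₂=21, c₁=21, c₂=12, n=33
p_obs = C(12,11)·C(21,10)/C(33,21); sum pmf over tables with pmf ≤ p_obs
p-value (two-sided) = 0.02197
At α=0.05: p < α → reject H₀

reject H₀: yes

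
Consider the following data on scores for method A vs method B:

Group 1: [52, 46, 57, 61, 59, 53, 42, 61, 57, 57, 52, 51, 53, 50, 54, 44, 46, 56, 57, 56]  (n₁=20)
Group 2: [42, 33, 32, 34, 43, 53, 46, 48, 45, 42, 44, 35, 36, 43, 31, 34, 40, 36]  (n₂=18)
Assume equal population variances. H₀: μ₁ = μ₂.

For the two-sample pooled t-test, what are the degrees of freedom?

df = n₁ + n₂ − 2 = 20 + 18 − 2 = 36

degrees of freedom = 36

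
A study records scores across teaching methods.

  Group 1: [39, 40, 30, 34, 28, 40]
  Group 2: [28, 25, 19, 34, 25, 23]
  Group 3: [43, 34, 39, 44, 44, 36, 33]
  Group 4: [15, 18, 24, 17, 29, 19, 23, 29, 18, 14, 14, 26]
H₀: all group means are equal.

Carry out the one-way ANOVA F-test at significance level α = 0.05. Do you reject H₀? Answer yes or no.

reject H₀: yes

Group means [35.17, 25.67, 39.00, 20.50], grand mean 28.516
SSB = Σnᵢ(x̄ᵢ−x̄)² = 1854.575; SSW = ΣΣ(x−x̄ᵢ)² = 739.167
MSB = 1854.575/3 = 618.1918; MSW = 739.167/27 = 27.3765
F = MSB/MSW = 22.5811
df = (3, 27)
p-value (upper-tail) = 0.00000
At α=0.05: p < α → reject H₀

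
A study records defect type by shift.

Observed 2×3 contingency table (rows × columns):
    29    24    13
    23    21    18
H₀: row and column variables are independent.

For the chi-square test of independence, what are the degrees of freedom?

df = (r−1)(c−1) = (2−1)·(3−1) = 2

degrees of freedom = 2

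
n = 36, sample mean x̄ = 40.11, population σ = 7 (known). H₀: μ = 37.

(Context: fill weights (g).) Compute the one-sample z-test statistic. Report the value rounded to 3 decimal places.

test statistic = 2.666

SE = σ/√n = 7/√36 = 1.1667
z = (x̄−μ₀)/SE = (40.11−37)/1.1667 = 2.6657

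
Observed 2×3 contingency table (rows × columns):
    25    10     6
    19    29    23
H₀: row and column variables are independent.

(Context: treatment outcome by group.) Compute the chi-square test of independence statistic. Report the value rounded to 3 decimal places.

test statistic = 12.932

Row totals [41, 71], col totals [44, 39, 29], n=112
χ² = (25−16.11)²/16.11 + (10−14.28)²/14.28 + (6−10.62)²/10.62 + (19−27.89)²/27.89 + (29−24.72)²/24.72 + (23−18.38)²/18.38 = 12.9323
df = 2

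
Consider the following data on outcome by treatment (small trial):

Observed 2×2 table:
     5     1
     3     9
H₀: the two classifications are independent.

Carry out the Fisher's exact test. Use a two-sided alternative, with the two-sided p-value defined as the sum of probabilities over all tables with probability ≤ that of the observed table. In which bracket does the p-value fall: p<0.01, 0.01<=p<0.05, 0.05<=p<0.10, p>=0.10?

Margins: r₁=6, r₂=12, c₁=8, c₂=10, n=18
p_obs = C(6,5)·C(12,3)/C(18,8); sum pmf over tables with pmf ≤ p_obs
p-value (two-sided) = 0.04299
→ bracket: 0.01<=p<0.05

p-value bracket: 0.01<=p<0.05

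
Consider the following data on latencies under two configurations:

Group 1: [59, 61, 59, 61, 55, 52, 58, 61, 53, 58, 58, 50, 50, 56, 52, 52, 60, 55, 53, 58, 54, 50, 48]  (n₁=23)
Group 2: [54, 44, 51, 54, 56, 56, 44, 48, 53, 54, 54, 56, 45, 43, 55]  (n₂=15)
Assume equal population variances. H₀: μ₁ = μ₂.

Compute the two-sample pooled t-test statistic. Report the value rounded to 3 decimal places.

test statistic = 2.886

x̄₁=55.348, s₁=4.041, n₁=23
x̄₂=51.133, s₂=4.912, n₂=15
s_p² = [22·4.041² + 14·4.912²]/36 = 19.3597
SE = √(s_p²·(1/23+1/15)) = 1.4603
t = (55.348−51.133)/1.4603 = 2.8861
df = 36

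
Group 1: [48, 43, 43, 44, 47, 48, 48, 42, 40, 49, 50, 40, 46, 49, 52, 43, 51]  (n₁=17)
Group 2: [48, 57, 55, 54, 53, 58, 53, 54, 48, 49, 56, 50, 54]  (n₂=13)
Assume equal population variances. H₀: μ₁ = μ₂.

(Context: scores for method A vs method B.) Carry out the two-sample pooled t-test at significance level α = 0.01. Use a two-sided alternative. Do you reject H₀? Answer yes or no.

reject H₀: yes

x̄₁=46.059, s₁=3.766, n₁=17
x̄₂=53.000, s₂=3.317, n₂=13
s_p² = [16·3.766² + 12·3.317²]/28 = 12.8193
SE = √(s_p²·(1/17+1/13)) = 1.3192
t = (46.059−53.000)/1.3192 = -5.2618
df = 28
p-value (two-sided) = 0.00001
At α=0.01: p < α → reject H₀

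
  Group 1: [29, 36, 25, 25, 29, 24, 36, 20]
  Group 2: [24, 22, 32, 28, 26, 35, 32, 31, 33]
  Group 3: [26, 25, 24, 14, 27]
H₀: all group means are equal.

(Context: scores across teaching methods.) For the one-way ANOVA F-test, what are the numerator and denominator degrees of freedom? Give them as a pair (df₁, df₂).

degrees of freedom = [2, 19]

k = 3 groups, N = 22 total
df = (k−1, N−k) = (3−1, 22−3) = (2, 19)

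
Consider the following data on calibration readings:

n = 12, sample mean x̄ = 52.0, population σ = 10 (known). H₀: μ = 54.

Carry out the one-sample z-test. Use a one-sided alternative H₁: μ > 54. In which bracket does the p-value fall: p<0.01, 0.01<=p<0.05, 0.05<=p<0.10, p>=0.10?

p-value bracket: p>=0.10

SE = σ/√n = 10/√12 = 2.8868
z = (x̄−μ₀)/SE = (52.0−54)/2.8868 = -0.6928
p-value (one-sided, H₁ greater) = 0.75579
→ bracket: p>=0.10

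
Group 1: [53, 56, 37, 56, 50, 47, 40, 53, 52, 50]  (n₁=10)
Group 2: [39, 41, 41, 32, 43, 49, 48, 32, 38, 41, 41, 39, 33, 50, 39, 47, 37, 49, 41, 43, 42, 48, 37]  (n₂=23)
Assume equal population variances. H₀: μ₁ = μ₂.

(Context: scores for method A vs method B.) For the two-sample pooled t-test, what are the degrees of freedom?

df = n₁ + n₂ − 2 = 10 + 23 − 2 = 31

degrees of freedom = 31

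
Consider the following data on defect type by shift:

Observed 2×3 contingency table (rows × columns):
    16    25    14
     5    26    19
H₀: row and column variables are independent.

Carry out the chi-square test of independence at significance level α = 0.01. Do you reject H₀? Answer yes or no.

reject H₀: no

Row totals [55, 50], col totals [21, 51, 33], n=105
χ² = (16−11.00)²/11.00 + (25−26.71)²/26.71 + (14−17.29)²/17.29 + (5−10.00)²/10.00 + (26−24.29)²/24.29 + (19−15.71)²/15.71 = 6.3153
df = 2
p-value (upper-tail) = 0.04253
At α=0.01: p ≥ α → fail to reject H₀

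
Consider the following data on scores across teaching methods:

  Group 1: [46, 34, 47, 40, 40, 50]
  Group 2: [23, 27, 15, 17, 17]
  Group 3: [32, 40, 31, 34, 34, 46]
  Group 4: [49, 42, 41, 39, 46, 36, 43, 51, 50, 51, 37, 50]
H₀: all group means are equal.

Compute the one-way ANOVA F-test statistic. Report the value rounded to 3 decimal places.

test statistic = 24.780

Group means [42.83, 19.80, 36.17, 44.58], grand mean 38.207
SSB = Σnᵢ(x̄ᵢ−x̄)² = 2335.375; SSW = ΣΣ(x−x̄ᵢ)² = 785.383
MSB = 2335.375/3 = 778.4584; MSW = 785.383/25 = 31.4153
F = MSB/MSW = 24.7796
df = (3, 25)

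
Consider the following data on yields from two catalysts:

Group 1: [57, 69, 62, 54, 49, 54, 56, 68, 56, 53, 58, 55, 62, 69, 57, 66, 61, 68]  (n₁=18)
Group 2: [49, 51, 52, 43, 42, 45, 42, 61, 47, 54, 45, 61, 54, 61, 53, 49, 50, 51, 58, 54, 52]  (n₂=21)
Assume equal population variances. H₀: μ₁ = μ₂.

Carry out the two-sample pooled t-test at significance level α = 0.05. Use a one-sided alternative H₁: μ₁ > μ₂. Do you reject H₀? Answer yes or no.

x̄₁=59.667, s₁=6.202, n₁=18
x̄₂=51.143, s₂=5.935, n₂=21
s_p² = [17·6.202² + 20·5.935²]/37 = 36.7181
SE = √(s_p²·(1/18+1/21)) = 1.9464
t = (59.667−51.143)/1.9464 = 4.3793
df = 37
p-value (one-sided, H₁ greater) = 0.00005
At α=0.05: p < α → reject H₀

reject H₀: yes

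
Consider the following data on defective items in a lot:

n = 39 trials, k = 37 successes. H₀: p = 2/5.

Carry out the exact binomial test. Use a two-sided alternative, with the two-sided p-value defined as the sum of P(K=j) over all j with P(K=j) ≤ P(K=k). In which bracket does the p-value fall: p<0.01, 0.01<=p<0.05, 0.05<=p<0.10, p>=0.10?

p-value bracket: p<0.01

Exact binomial: n=39, k=37, p₀=2/5=0.4000
P(X=j) = C(n,j)·p₀^j·(1−p₀)^(n−j); p = Σ P(X=j) over j with P(X=j) ≤ P(X=37)
p-value (two-sided) = 0.00000
→ bracket: p<0.01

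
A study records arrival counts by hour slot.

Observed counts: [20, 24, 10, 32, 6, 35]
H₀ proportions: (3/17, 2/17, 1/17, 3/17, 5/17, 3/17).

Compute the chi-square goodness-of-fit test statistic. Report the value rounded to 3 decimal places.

n = 127; E_i = n·p_i = [22.41, 14.94, 7.47, 22.41, 37.35, 22.41]
χ² = (20−22.41)²/22.41 + (24−14.94)²/14.94 + (10−7.47)²/7.47 + (32−22.41)²/22.41 + (6−37.35)²/37.35 + (35−22.41)²/22.41 = 44.0976
df = 5

test statistic = 44.098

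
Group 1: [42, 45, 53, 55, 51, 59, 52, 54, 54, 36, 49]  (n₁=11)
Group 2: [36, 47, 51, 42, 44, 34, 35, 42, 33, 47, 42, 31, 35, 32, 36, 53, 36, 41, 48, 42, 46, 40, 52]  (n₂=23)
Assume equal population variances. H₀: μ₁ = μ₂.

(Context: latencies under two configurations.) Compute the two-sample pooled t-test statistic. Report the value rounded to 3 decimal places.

test statistic = 3.671

x̄₁=50.000, s₁=6.618, n₁=11
x̄₂=41.087, s₂=6.626, n₂=23
s_p² = [10·6.618² + 22·6.626²]/32 = 43.8696
SE = √(s_p²·(1/11+1/23)) = 2.4281
t = (50.000−41.087)/2.4281 = 3.6708
df = 32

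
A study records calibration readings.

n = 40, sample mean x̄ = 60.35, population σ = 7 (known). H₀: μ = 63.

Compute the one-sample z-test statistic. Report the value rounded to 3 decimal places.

test statistic = -2.394

SE = σ/√n = 7/√40 = 1.1068
z = (x̄−μ₀)/SE = (60.35−63)/1.1068 = -2.3943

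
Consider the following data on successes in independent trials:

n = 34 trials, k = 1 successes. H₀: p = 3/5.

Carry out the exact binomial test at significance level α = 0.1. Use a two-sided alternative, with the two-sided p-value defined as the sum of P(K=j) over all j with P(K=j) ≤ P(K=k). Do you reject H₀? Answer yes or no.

Exact binomial: n=34, k=1, p₀=3/5=0.6000
P(X=j) = C(n,j)·p₀^j·(1−p₀)^(n−j); p = Σ P(X=j) over j with P(X=j) ≤ P(X=1)
p-value (two-sided) = 0.00000
At α=0.1: p < α → reject H₀

reject H₀: yes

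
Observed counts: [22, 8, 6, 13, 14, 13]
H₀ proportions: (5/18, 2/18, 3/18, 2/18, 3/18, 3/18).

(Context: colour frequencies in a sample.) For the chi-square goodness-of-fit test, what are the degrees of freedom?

df = k − 1 = 6 − 1 = 5

degrees of freedom = 5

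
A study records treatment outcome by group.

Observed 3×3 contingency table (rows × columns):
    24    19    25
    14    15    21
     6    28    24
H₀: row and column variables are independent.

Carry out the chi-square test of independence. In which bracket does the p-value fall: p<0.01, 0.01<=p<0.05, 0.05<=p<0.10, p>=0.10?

Row totals [68, 50, 58], col totals [44, 62, 70], n=176
χ² = (24−17.00)²/17.00 + (19−23.95)²/23.95 + (25−27.05)²/27.05 + (14−12.50)²/12.50 + (15−17.61)²/17.61 + (21−19.89)²/19.89 + (6−14.50)²/14.50 + (28−20.43)²/20.43 + (24−23.07)²/23.07 = 12.5157
df = 4
p-value (upper-tail) = 0.01390
→ bracket: 0.01<=p<0.05

p-value bracket: 0.01<=p<0.05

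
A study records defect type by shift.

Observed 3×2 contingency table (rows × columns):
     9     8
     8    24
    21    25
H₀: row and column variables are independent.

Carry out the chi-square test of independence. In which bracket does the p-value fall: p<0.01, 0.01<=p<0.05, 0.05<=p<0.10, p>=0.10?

p-value bracket: 0.05<=p<0.10

Row totals [17, 32, 46], col totals [38, 57], n=95
χ² = (9−6.80)²/6.80 + (8−10.20)²/10.20 + (8−12.80)²/12.80 + (24−19.20)²/19.20 + (21−18.40)²/18.40 + (25−27.60)²/27.60 = 4.7986
df = 2
p-value (upper-tail) = 0.09078
→ bracket: 0.05<=p<0.10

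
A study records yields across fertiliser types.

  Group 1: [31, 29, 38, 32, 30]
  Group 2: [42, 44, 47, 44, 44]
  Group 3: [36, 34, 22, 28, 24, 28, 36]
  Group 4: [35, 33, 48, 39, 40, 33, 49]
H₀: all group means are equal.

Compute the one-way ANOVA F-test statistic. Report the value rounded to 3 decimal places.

Group means [32.00, 44.20, 29.71, 39.57], grand mean 36.083
SSB = Σnᵢ(x̄ᵢ−x̄)² = 781.890; SSW = ΣΣ(x−x̄ᵢ)² = 525.943
MSB = 781.890/3 = 260.6302; MSW = 525.943/20 = 26.2971
F = MSB/MSW = 9.9110
df = (3, 20)

test statistic = 9.911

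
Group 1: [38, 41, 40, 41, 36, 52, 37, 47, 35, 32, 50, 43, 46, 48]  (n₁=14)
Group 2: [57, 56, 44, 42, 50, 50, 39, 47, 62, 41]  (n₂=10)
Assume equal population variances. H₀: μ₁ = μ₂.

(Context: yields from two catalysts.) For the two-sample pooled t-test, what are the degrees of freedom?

degrees of freedom = 22

df = n₁ + n₂ − 2 = 14 + 10 − 2 = 22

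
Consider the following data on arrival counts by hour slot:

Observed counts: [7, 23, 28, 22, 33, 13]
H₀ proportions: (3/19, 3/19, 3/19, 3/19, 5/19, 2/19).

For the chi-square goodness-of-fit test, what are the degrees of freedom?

degrees of freedom = 5

df = k − 1 = 6 − 1 = 5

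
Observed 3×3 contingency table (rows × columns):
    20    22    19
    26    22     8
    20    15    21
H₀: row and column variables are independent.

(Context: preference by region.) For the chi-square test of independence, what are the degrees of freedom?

degrees of freedom = 4

df = (r−1)(c−1) = (3−1)·(3−1) = 4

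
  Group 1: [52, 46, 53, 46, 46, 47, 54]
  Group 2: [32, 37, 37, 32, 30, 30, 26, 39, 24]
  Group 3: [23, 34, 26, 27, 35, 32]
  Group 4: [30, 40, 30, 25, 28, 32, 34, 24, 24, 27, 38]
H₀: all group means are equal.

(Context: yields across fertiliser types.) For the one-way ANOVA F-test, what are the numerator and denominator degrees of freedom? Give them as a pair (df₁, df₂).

degrees of freedom = [3, 29]

k = 4 groups, N = 33 total
df = (k−1, N−k) = (4−1, 33−4) = (3, 29)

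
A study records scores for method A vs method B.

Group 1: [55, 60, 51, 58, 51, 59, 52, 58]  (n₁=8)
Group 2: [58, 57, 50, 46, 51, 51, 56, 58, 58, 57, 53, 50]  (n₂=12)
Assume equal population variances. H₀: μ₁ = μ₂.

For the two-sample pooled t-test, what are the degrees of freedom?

degrees of freedom = 18

df = n₁ + n₂ − 2 = 8 + 12 − 2 = 18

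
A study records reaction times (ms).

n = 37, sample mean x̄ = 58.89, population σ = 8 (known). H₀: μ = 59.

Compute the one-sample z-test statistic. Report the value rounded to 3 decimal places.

SE = σ/√n = 8/√37 = 1.3152
z = (x̄−μ₀)/SE = (58.89−59)/1.3152 = -0.0836

test statistic = -0.084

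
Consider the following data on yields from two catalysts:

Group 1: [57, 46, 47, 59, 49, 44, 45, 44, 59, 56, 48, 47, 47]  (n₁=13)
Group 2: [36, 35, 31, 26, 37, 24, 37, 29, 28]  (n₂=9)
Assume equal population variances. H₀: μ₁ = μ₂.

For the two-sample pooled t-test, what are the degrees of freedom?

degrees of freedom = 20

df = n₁ + n₂ − 2 = 13 + 9 − 2 = 20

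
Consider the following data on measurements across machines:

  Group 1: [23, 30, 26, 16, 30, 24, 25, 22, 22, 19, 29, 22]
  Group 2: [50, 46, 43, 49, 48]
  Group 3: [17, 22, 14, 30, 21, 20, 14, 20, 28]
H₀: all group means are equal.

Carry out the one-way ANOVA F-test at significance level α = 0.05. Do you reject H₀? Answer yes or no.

Group means [24.00, 47.20, 20.67], grand mean 27.308
SSB = Σnᵢ(x̄ᵢ−x̄)² = 2506.738; SSW = ΣΣ(x−x̄ᵢ)² = 480.800
MSB = 2506.738/2 = 1253.3692; MSW = 480.800/23 = 20.9043
F = MSB/MSW = 59.9573
df = (2, 23)
p-value (upper-tail) = 0.00000
At α=0.05: p < α → reject H₀

reject H₀: yes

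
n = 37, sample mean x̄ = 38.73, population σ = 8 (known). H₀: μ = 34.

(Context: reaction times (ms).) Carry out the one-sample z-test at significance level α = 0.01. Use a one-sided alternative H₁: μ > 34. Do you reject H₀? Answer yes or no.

reject H₀: yes

SE = σ/√n = 8/√37 = 1.3152
z = (x̄−μ₀)/SE = (38.73−34)/1.3152 = 3.5964
p-value (one-sided, H₁ greater) = 0.00016
At α=0.01: p < α → reject H₀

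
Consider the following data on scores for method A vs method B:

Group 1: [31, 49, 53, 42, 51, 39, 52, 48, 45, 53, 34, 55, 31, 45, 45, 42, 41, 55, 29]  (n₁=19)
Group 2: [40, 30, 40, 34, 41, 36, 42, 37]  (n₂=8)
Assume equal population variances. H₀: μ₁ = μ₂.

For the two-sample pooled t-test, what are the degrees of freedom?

df = n₁ + n₂ − 2 = 19 + 8 − 2 = 25

degrees of freedom = 25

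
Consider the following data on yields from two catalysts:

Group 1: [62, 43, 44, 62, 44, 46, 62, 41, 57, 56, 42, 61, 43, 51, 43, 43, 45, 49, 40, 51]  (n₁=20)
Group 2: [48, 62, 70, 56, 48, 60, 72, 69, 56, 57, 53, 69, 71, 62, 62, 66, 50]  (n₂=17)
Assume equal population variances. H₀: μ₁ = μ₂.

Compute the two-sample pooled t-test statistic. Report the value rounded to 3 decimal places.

test statistic = -4.329

x̄₁=49.250, s₁=7.893, n₁=20
x̄₂=60.647, s₂=8.085, n₂=17
s_p² = [19·7.893² + 16·8.085²]/35 = 63.7038
SE = √(s_p²·(1/20+1/17)) = 2.6330
t = (49.250−60.647)/2.6330 = -4.3286
df = 35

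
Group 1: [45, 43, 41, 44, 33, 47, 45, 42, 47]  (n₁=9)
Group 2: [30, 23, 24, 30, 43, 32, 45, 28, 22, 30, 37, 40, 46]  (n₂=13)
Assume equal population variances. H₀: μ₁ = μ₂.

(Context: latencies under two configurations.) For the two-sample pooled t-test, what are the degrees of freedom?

degrees of freedom = 20

df = n₁ + n₂ − 2 = 9 + 13 − 2 = 20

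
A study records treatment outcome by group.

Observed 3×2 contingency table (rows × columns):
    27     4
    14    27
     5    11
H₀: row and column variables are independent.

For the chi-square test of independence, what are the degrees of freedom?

degrees of freedom = 2

df = (r−1)(c−1) = (3−1)·(2−1) = 2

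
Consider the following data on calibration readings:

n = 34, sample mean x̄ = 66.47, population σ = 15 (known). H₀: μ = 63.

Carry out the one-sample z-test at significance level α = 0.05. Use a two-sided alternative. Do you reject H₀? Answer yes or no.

reject H₀: no

SE = σ/√n = 15/√34 = 2.5725
z = (x̄−μ₀)/SE = (66.47−63)/2.5725 = 1.3489
p-value (two-sided) = 0.17737
At α=0.05: p ≥ α → fail to reject H₀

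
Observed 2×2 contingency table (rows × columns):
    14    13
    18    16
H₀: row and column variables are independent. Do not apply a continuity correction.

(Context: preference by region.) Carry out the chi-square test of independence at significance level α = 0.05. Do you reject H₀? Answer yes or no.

Row totals [27, 34], col totals [32, 29], n=61
χ² = (14−14.16)²/14.16 + (13−12.84)²/12.84 + (18−17.84)²/17.84 + (16−16.16)²/16.16 = 0.0072
df = 1
p-value (upper-tail) = 0.93256
At α=0.05: p ≥ α → fail to reject H₀

reject H₀: no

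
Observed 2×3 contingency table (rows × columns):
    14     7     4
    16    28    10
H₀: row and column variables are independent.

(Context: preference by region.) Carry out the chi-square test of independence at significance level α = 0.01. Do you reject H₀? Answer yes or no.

reject H₀: no

Row totals [25, 54], col totals [30, 35, 14], n=79
χ² = (14−9.49)²/9.49 + (7−11.08)²/11.08 + (4−4.43)²/4.43 + (16−20.51)²/20.51 + (28−23.92)²/23.92 + (10−9.57)²/9.57 = 5.3848
df = 2
p-value (upper-tail) = 0.06772
At α=0.01: p ≥ α → fail to reject H₀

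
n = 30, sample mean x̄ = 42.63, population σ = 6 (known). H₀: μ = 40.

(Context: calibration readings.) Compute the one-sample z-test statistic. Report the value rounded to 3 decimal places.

test statistic = 2.401

SE = σ/√n = 6/√30 = 1.0954
z = (x̄−μ₀)/SE = (42.63−40)/1.0954 = 2.4009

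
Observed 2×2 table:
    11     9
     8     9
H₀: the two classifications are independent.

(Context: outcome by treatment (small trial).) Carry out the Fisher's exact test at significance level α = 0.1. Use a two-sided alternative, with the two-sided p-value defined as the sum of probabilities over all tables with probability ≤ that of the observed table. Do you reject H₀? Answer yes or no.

Margins: r₁=20, r₂=17, c₁=19, c₂=18, n=37
p_obs = C(20,11)·C(17,8)/C(37,19); sum pmf over tables with pmf ≤ p_obs
p-value (two-sided) = 0.74585
At α=0.1: p ≥ α → fail to reject H₀

reject H₀: no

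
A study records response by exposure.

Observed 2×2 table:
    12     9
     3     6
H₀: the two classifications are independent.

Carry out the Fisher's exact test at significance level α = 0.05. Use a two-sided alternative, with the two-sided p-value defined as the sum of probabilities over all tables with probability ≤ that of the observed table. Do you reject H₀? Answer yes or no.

Margins: r₁=21, r₂=9, c₁=15, c₂=15, n=30
p_obs = C(21,12)·C(9,3)/C(30,15); sum pmf over tables with pmf ≤ p_obs
p-value (two-sided) = 0.42699
At α=0.05: p ≥ α → fail to reject H₀

reject H₀: no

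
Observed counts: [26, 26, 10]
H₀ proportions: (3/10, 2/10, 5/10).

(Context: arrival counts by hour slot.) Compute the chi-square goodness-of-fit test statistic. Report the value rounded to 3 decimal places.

n = 62; E_i = n·p_i = [18.60, 12.40, 31.00]
χ² = (26−18.60)²/18.60 + (26−12.40)²/12.40 + (10−31.00)²/31.00 = 32.0860
df = 2

test statistic = 32.086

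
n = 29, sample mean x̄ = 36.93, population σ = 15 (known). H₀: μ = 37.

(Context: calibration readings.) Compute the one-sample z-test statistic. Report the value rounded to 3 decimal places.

SE = σ/√n = 15/√29 = 2.7854
z = (x̄−μ₀)/SE = (36.93−37)/2.7854 = -0.0251

test statistic = -0.025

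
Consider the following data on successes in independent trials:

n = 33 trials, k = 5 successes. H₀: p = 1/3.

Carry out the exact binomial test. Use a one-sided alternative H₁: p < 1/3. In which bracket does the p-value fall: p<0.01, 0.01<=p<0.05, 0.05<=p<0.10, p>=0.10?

Exact binomial: n=33, k=5, p₀=1/3=0.3333
P(X≤5) from Σ C(n,i)·p₀^i·(1−p₀)^(n−i)
p-value (one-sided, H₁ less) = 0.01670
→ bracket: 0.01<=p<0.05

p-value bracket: 0.01<=p<0.05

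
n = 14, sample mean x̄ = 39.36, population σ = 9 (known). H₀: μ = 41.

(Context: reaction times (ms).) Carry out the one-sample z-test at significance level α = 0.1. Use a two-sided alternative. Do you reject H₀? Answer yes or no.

SE = σ/√n = 9/√14 = 2.4054
z = (x̄−μ₀)/SE = (39.36−41)/2.4054 = -0.6818
p-value (two-sided) = 0.49536
At α=0.1: p ≥ α → fail to reject H₀

reject H₀: no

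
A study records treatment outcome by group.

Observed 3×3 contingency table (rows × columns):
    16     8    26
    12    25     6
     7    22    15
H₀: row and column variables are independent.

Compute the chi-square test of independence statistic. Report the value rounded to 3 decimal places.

test statistic = 24.057

Row totals [50, 43, 44], col totals [35, 55, 47], n=137
χ² = (16−12.77)²/12.77 + (8−20.07)²/20.07 + (26−17.15)²/17.15 + (12−10.99)²/10.99 + (25−17.26)²/17.26 + (6−14.75)²/14.75 + (7−11.24)²/11.24 + (22−17.66)²/17.66 + (15−15.09)²/15.09 = 24.0574
df = 4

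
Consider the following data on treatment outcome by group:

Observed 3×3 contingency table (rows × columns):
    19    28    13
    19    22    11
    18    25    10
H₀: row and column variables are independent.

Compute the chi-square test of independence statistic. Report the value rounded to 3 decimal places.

test statistic = 0.480

Row totals [60, 52, 53], col totals [56, 75, 34], n=165
χ² = (19−20.36)²/20.36 + (28−27.27)²/27.27 + (13−12.36)²/12.36 + (19−17.65)²/17.65 + (22−23.64)²/23.64 + (11−10.72)²/10.72 + (18−17.99)²/17.99 + (25−24.09)²/24.09 + (10−10.92)²/10.92 = 0.4798
df = 4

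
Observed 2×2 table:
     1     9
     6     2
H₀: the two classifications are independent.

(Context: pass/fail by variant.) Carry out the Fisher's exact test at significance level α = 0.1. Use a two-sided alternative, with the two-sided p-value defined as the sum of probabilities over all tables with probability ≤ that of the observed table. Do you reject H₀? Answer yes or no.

Margins: r₁=10, r₂=8, c₁=7, c₂=11, n=18
p_obs = C(10,1)·C(8,6)/C(18,7); sum pmf over tables with pmf ≤ p_obs
p-value (two-sided) = 0.01282
At α=0.1: p < α → reject H₀

reject H₀: yes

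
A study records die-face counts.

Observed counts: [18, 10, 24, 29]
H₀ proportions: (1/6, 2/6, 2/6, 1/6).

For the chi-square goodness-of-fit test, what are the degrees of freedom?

degrees of freedom = 3

df = k − 1 = 4 − 1 = 3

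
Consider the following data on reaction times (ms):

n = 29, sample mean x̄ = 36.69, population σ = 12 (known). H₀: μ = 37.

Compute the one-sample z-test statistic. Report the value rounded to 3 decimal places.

test statistic = -0.139

SE = σ/√n = 12/√29 = 2.2283
z = (x̄−μ₀)/SE = (36.69−37)/2.2283 = -0.1391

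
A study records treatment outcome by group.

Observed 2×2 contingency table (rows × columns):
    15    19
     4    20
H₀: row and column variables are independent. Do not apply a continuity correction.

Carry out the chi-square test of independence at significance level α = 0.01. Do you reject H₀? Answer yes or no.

Row totals [34, 24], col totals [19, 39], n=58
χ² = (15−11.14)²/11.14 + (19−22.86)²/22.86 + (4−7.86)²/7.86 + (20−16.14)²/16.14 = 4.8130
df = 1
p-value (upper-tail) = 0.02825
At α=0.01: p ≥ α → fail to reject H₀

reject H₀: no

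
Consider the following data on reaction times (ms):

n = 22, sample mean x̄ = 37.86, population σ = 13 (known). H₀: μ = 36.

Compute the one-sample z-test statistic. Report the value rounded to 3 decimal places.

test statistic = 0.671

SE = σ/√n = 13/√22 = 2.7716
z = (x̄−μ₀)/SE = (37.86−36)/2.7716 = 0.6711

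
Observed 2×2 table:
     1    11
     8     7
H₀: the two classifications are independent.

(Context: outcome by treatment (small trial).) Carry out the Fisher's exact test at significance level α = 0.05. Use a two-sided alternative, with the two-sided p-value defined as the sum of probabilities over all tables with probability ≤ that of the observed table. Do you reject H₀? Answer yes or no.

reject H₀: yes

Margins: r₁=12, r₂=15, c₁=9, c₂=18, n=27
p_obs = C(12,1)·C(15,8)/C(27,9); sum pmf over tables with pmf ≤ p_obs
p-value (two-sided) = 0.01918
At α=0.05: p < α → reject H₀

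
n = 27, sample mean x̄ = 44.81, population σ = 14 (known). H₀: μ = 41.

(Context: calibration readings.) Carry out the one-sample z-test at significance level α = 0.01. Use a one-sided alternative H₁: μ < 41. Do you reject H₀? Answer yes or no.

reject H₀: no

SE = σ/√n = 14/√27 = 2.6943
z = (x̄−μ₀)/SE = (44.81−41)/2.6943 = 1.4141
p-value (one-sided, H₁ less) = 0.92133
At α=0.01: p ≥ α → fail to reject H₀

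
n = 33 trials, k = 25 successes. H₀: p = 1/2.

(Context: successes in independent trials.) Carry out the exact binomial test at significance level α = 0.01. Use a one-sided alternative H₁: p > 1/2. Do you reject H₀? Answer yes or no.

reject H₀: yes

Exact binomial: n=33, k=25, p₀=1/2=0.5000
P(X≥25) from Σ C(n,i)·p₀^i·(1−p₀)^(n−i)
p-value (one-sided, H₁ greater) = 0.00228
At α=0.01: p < α → reject H₀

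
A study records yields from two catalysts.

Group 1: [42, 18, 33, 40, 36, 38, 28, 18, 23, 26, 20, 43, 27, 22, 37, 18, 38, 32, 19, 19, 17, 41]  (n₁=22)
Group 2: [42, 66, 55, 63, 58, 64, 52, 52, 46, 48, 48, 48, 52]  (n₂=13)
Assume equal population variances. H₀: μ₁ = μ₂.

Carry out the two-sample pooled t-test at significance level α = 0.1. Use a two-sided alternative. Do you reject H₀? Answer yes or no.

reject H₀: yes

x̄₁=28.864, s₁=9.301, n₁=22
x̄₂=53.385, s₂=7.445, n₂=13
s_p² = [21·9.301² + 12·7.445²]/33 = 75.2021
SE = √(s_p²·(1/22+1/13)) = 3.0337
t = (28.864−53.385)/3.0337 = -8.0830
df = 33
p-value (two-sided) = 0.00000
At α=0.1: p < α → reject H₀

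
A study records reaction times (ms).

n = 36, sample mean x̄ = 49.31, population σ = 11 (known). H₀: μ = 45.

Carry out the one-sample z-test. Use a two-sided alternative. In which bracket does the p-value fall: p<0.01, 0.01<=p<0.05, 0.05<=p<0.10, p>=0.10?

SE = σ/√n = 11/√36 = 1.8333
z = (x̄−μ₀)/SE = (49.31−45)/1.8333 = 2.3509
p-value (two-sided) = 0.01873
→ bracket: 0.01<=p<0.05

p-value bracket: 0.01<=p<0.05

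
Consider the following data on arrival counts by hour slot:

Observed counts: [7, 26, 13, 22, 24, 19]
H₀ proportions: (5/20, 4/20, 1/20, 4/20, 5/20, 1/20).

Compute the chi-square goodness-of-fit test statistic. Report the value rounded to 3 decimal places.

n = 111; E_i = n·p_i = [27.75, 22.20, 5.55, 22.20, 27.75, 5.55]
χ² = (7−27.75)²/27.75 + (26−22.20)²/22.20 + (13−5.55)²/5.55 + (22−22.20)²/22.20 + (24−27.75)²/27.75 + (19−5.55)²/5.55 = 59.2703
df = 5

test statistic = 59.270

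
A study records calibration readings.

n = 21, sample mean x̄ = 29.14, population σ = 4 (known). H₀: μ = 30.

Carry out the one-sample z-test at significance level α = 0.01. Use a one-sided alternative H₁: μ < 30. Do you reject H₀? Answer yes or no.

reject H₀: no

SE = σ/√n = 4/√21 = 0.8729
z = (x̄−μ₀)/SE = (29.14−30)/0.8729 = -0.9853
p-value (one-sided, H₁ less) = 0.16225
At α=0.01: p ≥ α → fail to reject H₀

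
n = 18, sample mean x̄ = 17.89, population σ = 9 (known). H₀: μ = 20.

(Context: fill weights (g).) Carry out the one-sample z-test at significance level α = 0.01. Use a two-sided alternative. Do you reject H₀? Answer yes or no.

reject H₀: no

SE = σ/√n = 9/√18 = 2.1213
z = (x̄−μ₀)/SE = (17.89−20)/2.1213 = -0.9947
p-value (two-sided) = 0.31990
At α=0.01: p ≥ α → fail to reject H₀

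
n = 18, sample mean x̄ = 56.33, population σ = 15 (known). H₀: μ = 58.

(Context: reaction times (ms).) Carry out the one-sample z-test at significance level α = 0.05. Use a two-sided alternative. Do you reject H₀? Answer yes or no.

SE = σ/√n = 15/√18 = 3.5355
z = (x̄−μ₀)/SE = (56.33−58)/3.5355 = -0.4723
p-value (two-sided) = 0.63668
At α=0.05: p ≥ α → fail to reject H₀

reject H₀: no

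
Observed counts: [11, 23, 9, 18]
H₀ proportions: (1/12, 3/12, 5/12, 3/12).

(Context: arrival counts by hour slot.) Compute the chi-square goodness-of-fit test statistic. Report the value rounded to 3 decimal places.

n = 61; E_i = n·p_i = [5.08, 15.25, 25.42, 15.25]
χ² = (11−5.08)²/5.08 + (23−15.25)²/15.25 + (9−25.42)²/25.42 + (18−15.25)²/15.25 = 21.9246
df = 3

test statistic = 21.925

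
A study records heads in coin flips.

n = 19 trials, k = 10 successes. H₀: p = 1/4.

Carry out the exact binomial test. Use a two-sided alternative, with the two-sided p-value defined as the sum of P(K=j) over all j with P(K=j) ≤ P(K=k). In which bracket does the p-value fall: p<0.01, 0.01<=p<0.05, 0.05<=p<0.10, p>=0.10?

p-value bracket: 0.01<=p<0.05

Exact binomial: n=19, k=10, p₀=1/4=0.2500
P(X=j) = C(n,j)·p₀^j·(1−p₀)^(n−j); p = Σ P(X=j) over j with P(X=j) ≤ P(X=10)
p-value (two-sided) = 0.01313
→ bracket: 0.01<=p<0.05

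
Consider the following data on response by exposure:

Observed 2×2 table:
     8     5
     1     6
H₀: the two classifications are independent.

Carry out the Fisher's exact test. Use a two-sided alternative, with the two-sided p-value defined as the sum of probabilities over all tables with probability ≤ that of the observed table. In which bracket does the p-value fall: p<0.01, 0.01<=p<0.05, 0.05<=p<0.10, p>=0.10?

p-value bracket: 0.05<=p<0.10

Margins: r₁=13, r₂=7, c₁=9, c₂=11, n=20
p_obs = C(13,8)·C(7,1)/C(20,9); sum pmf over tables with pmf ≤ p_obs
p-value (two-sided) = 0.07028
→ bracket: 0.05<=p<0.10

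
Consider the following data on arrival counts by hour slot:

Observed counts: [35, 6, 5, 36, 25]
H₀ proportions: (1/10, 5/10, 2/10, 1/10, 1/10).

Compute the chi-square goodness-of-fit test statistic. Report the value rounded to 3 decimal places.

test statistic = 188.860

n = 107; E_i = n·p_i = [10.70, 53.50, 21.40, 10.70, 10.70]
χ² = (35−10.70)²/10.70 + (6−53.50)²/53.50 + (5−21.40)²/21.40 + (36−10.70)²/10.70 + (25−10.70)²/10.70 = 188.8598
df = 4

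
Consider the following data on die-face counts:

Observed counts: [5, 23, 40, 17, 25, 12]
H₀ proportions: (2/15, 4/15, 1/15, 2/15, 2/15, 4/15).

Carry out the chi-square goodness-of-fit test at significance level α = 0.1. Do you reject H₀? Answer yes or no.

n = 122; E_i = n·p_i = [16.27, 32.53, 8.13, 16.27, 16.27, 32.53]
χ² = (5−16.27)²/16.27 + (23−32.53)²/32.53 + (40−8.13)²/8.13 + (17−16.27)²/16.27 + (25−16.27)²/16.27 + (12−32.53)²/32.53 = 153.1332
df = 5
p-value (upper-tail) = 0.00000
At α=0.1: p < α → reject H₀

reject H₀: yes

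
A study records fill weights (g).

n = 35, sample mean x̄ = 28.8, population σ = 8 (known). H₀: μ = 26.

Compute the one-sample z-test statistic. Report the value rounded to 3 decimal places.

test statistic = 2.071

SE = σ/√n = 8/√35 = 1.3522
z = (x̄−μ₀)/SE = (28.8−26)/1.3522 = 2.0706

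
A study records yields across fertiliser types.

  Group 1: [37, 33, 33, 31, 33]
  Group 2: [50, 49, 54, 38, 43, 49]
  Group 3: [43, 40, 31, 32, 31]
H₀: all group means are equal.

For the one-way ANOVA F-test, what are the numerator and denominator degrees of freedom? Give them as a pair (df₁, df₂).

k = 3 groups, N = 16 total
df = (k−1, N−k) = (3−1, 16−3) = (2, 13)

degrees of freedom = [2, 13]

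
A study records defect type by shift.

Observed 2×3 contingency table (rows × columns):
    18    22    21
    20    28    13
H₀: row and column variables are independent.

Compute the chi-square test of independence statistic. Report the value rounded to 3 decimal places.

Row totals [61, 61], col totals [38, 50, 34], n=122
χ² = (18−19.00)²/19.00 + (22−25.00)²/25.00 + (21−17.00)²/17.00 + (20−19.00)²/19.00 + (28−25.00)²/25.00 + (13−17.00)²/17.00 = 2.7076
df = 2

test statistic = 2.708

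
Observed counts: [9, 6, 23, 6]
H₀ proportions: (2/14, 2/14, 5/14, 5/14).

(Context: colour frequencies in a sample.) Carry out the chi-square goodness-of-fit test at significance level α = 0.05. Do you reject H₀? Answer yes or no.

reject H₀: yes

n = 44; E_i = n·p_i = [6.29, 6.29, 15.71, 15.71]
χ² = (9−6.29)²/6.29 + (6−6.29)²/6.29 + (23−15.71)²/15.71 + (6−15.71)²/15.71 = 10.5682
df = 3
p-value (upper-tail) = 0.01431
At α=0.05: p < α → reject H₀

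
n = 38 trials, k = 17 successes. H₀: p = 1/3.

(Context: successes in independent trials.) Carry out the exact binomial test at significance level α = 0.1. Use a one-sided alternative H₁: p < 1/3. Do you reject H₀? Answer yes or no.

reject H₀: no

Exact binomial: n=38, k=17, p₀=1/3=0.3333
P(X≤17) from Σ C(n,i)·p₀^i·(1−p₀)^(n−i)
p-value (one-sided, H₁ less) = 0.94929
At α=0.1: p ≥ α → fail to reject H₀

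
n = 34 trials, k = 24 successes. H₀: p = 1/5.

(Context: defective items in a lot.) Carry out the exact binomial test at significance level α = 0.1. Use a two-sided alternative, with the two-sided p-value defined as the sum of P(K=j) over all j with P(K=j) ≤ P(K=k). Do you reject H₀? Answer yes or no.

reject H₀: yes

Exact binomial: n=34, k=24, p₀=1/5=0.2000
P(X=j) = C(n,j)·p₀^j·(1−p₀)^(n−j); p = Σ P(X=j) over j with P(X=j) ≤ P(X=24)
p-value (two-sided) = 0.00000
At α=0.1: p < α → reject H₀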